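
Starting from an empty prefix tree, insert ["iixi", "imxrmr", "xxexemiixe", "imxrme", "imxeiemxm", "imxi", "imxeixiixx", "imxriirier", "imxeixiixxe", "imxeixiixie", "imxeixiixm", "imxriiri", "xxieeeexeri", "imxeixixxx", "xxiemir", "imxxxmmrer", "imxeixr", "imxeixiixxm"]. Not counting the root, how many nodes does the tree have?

Insert word by word; a character creates a node only if that edge doesn't already exist:
  "iixi" → 4 new (i, i, x, i)
  "imxrmr" → prefix "i" already present; 5 new (m, x, r, m, r)
  "xxexemiixe" → 10 new (x, x, e, x, e, m, i, i, x, e)
  "imxrme" → prefix "imxrm" already present; 1 new (e)
  "imxeiemxm" → prefix "imx" already present; 6 new (e, i, e, m, x, m)
  "imxi" → prefix "imx" already present; 1 new (i)
  "imxeixiixx" → prefix "imxei" already present; 5 new (x, i, i, x, x)
  "imxriirier" → prefix "imxr" already present; 6 new (i, i, r, i, e, r)
  "imxeixiixxe" → prefix "imxeixiixx" already present; 1 new (e)
  "imxeixiixie" → prefix "imxeixiix" already present; 2 new (i, e)
  "imxeixiixm" → prefix "imxeixiix" already present; 1 new (m)
  "imxriiri" → prefix "imxriiri" already present; 0 new (none)
  "xxieeeexeri" → prefix "xx" already present; 9 new (i, e, e, e, e, x, e, r, i)
  "imxeixixxx" → prefix "imxeixi" already present; 3 new (x, x, x)
  "xxiemir" → prefix "xxie" already present; 3 new (m, i, r)
  "imxxxmmrer" → prefix "imx" already present; 7 new (x, x, m, m, r, e, r)
  "imxeixr" → prefix "imxeix" already present; 1 new (r)
  "imxeixiixxm" → prefix "imxeixiixx" already present; 1 new (m)
Total nodes = 4 + 5 + 10 + 1 + 6 + 1 + 5 + 6 + 1 + 2 + 1 + 0 + 9 + 3 + 3 + 7 + 1 + 1 = 66

66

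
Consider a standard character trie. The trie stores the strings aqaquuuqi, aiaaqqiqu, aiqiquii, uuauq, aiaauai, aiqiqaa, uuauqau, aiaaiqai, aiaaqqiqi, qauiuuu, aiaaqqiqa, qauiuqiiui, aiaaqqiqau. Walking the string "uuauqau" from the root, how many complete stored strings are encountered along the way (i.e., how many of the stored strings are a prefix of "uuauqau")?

2

Walk "uuauqau" from the root; an end-of-word marker is hit whenever a stored word is a prefix of "uuauqau".
Prefixes of the query that are stored words: "uuauq", "uuauqau"
Count: 2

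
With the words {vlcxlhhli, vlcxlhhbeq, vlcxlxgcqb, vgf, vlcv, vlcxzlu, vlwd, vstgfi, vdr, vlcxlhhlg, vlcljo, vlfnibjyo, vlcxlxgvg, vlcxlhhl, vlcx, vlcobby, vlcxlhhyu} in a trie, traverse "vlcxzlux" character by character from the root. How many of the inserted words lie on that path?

Traverse "vlcxzlux" character by character; count nodes along the way that are marked as word ends.
Prefixes of the query that are stored words: "vlcx", "vlcxzlu"
Count: 2

2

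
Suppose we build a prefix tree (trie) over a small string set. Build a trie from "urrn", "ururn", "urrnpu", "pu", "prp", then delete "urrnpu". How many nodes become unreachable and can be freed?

After clearing the end-marker at "urrnpu", prune upward until reaching a node still needed by another word.
The suffix "pu" (2 nodes) is used only by "urrnpu"; "urrn" is itself a stored word, so pruning stops there.
Nodes removed: 2

2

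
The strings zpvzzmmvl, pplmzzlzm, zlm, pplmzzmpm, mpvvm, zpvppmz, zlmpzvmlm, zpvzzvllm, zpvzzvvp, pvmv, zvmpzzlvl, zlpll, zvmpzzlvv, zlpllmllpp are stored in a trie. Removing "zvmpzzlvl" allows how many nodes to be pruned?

1

Walk "zvmpzzlvl" from the leaf back toward the root, removing each node that no remaining word uses.
The suffix "l" (1 node) is used only by "zvmpzzlvl"; the node for "zvmpzzlv" still has the child "v", so pruning stops there.
Nodes removed: 1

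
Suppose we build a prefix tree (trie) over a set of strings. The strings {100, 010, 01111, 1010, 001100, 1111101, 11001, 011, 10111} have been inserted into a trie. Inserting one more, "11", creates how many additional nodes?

"11" is already a full path in the trie; only an end-marker is added.
No new nodes are needed: 0.

0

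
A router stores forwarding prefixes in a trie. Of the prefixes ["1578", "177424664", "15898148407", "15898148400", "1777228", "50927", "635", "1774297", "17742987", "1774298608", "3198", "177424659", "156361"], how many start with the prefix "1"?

10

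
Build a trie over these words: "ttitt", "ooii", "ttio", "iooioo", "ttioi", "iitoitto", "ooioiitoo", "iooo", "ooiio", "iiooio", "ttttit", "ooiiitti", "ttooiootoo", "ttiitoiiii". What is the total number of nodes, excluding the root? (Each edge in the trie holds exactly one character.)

Count nodes per top-level branch (shared prefixes stored once):
  'i'-branch (iiooio, iitoitto, iooioo, iooo): 18 nodes
  'o'-branch (ooii, ooiiitti, ooiio, ooioiitoo): 15 nodes
  't'-branch (ttiitoiiii, ttio, ttioi, ttitt, ttooiootoo, ttttit): 26 nodes
Sum: 59

59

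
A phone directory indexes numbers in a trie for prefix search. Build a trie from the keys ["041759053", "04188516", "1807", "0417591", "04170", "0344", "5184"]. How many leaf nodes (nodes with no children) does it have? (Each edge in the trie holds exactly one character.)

7

Leaves are exactly the stored words that no other stored word extends.
Those words: "0344", "04170", "041759053", "0417591", "04188516", "1807", "5184"
Leaf count: 7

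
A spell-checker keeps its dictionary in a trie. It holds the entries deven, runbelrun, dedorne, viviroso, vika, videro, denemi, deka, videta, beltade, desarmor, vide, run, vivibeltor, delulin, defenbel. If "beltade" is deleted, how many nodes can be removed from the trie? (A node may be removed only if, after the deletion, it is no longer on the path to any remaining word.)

Walk "beltade" from the leaf back toward the root, removing each node that no remaining word uses.
No other word shares any prefix with "beltade", so all 7 of its nodes go.
Nodes removed: 7

7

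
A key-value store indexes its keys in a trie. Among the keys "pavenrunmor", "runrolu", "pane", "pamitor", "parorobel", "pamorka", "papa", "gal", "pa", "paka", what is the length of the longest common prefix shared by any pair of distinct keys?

3

Look for the deepest trie node that still has at least two words in its subtree.
e.g. "pamitor" and "pamorka" share the prefix "pam" of length 3; no pair shares a longer one.
Longest shared-prefix length: 3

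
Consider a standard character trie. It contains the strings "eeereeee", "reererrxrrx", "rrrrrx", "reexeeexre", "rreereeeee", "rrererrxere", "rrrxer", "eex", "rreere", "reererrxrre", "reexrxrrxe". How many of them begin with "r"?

Filter for entries beginning with "r":
Matches: "reererrxrre", "reererrxrrx", "reexeeexre", "reexrxrrxe", "rreere", "rreereeeee", "rrererrxere", "rrrrrx", "rrrxer"
Count: 9

9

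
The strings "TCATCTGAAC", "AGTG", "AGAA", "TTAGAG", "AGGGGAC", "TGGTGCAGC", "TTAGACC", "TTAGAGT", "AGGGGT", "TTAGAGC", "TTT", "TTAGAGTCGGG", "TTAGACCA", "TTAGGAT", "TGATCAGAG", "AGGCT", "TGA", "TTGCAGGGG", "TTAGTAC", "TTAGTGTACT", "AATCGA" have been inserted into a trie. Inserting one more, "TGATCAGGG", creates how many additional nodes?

The longest prefix of "TGATCAGGG" already in the trie is "TGATCAG" (length 7).
So 9 − 7 = 2 new nodes.

2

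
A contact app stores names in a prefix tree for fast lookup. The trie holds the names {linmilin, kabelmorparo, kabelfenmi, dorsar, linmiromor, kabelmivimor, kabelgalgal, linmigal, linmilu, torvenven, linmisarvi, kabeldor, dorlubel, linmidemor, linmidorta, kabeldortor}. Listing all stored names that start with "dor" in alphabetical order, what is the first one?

DFS of the "dor" subtree visits, in order: "dorlubel", "dorsar"
Position 1: dorlubel

dorlubel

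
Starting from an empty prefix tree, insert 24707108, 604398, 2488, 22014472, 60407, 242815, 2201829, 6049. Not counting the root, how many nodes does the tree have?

Count nodes per top-level branch (shared prefixes stored once):
  '2'-branch (22014472, 2201829, 242815, 24707108, 2488): 24 nodes
  '6'-branch (60407, 604398, 6049): 9 nodes
Sum: 33

33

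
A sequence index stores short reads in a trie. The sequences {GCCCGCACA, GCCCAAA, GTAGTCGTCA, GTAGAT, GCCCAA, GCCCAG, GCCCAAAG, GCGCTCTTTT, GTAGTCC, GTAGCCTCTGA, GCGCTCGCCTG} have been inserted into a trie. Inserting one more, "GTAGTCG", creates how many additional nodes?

Every character of "GTAGTCG" already lies on an existing path (it is a prefix of some stored word).
No new nodes are needed: 0.

0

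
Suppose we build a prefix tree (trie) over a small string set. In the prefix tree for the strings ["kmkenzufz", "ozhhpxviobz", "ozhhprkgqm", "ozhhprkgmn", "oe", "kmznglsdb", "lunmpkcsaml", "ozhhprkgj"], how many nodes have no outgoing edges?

A leaf is a node with no children — equivalently, the end of a word that is not a proper prefix of any other stored word.
Those words: "kmkenzufz", "kmznglsdb", "lunmpkcsaml", "oe", "ozhhprkgj", "ozhhprkgmn", "ozhhprkgqm", "ozhhpxviobz"
Leaf count: 8

8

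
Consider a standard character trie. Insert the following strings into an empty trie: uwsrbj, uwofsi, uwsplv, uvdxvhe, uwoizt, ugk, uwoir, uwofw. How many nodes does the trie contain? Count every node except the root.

26

Trace insertions, counting only characters that open a new branch:
  "uwsrbj" → 6 new (u, w, s, r, b, j)
  "uwofsi" → prefix "uw" already present; 4 new (o, f, s, i)
  "uwsplv" → prefix "uws" already present; 3 new (p, l, v)
  "uvdxvhe" → prefix "u" already present; 6 new (v, d, x, v, h, e)
  "uwoizt" → prefix "uwo" already present; 3 new (i, z, t)
  "ugk" → prefix "u" already present; 2 new (g, k)
  "uwoir" → prefix "uwoi" already present; 1 new (r)
  "uwofw" → prefix "uwof" already present; 1 new (w)
Total nodes = 6 + 4 + 3 + 6 + 3 + 2 + 1 + 1 = 26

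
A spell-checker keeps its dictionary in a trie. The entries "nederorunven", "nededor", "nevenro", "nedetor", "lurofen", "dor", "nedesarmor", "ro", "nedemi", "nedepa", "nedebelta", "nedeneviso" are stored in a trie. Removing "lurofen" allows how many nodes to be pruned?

A node on "lurofen"'s path can go only if nothing else ends at it or branches off below it.
No other word shares any prefix with "lurofen", so all 7 of its nodes go.
Nodes removed: 7

7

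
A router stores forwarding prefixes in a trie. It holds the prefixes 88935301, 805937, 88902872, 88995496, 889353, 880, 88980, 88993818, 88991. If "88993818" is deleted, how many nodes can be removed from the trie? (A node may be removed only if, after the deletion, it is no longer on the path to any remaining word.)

Walk "88993818" from the leaf back toward the root, removing each node that no remaining word uses.
The suffix "3818" (4 nodes) is used only by "88993818"; the node for "8899" still has the child "5", so pruning stops there.
Nodes removed: 4

4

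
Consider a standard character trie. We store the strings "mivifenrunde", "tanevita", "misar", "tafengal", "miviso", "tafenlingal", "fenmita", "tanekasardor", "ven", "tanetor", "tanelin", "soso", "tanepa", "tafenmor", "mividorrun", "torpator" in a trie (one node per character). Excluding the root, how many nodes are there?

For each word, the new-node count is its length minus the longest prefix already in the trie:
  "mivifenrunde" → 12 new (m, i, v, i, f, e, n, r, u, n, d, e)
  "tanevita" → 8 new (t, a, n, e, v, i, t, a)
  "misar" → prefix "mi" already present; 3 new (s, a, r)
  "tafengal" → prefix "ta" already present; 6 new (f, e, n, g, a, l)
  "miviso" → prefix "mivi" already present; 2 new (s, o)
  "tafenlingal" → prefix "tafen" already present; 6 new (l, i, n, g, a, l)
  "fenmita" → 7 new (f, e, n, m, i, t, a)
  "tanekasardor" → prefix "tane" already present; 8 new (k, a, s, a, r, d, o, r)
  "ven" → 3 new (v, e, n)
  "tanetor" → prefix "tane" already present; 3 new (t, o, r)
  "tanelin" → prefix "tane" already present; 3 new (l, i, n)
  "soso" → 4 new (s, o, s, o)
  "tanepa" → prefix "tane" already present; 2 new (p, a)
  "tafenmor" → prefix "tafen" already present; 3 new (m, o, r)
  "mividorrun" → prefix "mivi" already present; 6 new (d, o, r, r, u, n)
  "torpator" → prefix "t" already present; 7 new (o, r, p, a, t, o, r)
Total nodes = 12 + 8 + 3 + 6 + 2 + 6 + 7 + 8 + 3 + 3 + 3 + 4 + 2 + 3 + 6 + 7 = 83

83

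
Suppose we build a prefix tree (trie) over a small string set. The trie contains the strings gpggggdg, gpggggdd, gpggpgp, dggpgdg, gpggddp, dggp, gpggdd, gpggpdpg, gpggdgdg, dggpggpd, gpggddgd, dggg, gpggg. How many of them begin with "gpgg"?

9

Traverse to the node for "gpgg", then collect every word in that subtree.
Matches: "gpggdd", "gpggddgd", "gpggddp", "gpggdgdg", "gpggg", "gpggggdd", "gpggggdg", "gpggpdpg", "gpggpgp"
Count: 9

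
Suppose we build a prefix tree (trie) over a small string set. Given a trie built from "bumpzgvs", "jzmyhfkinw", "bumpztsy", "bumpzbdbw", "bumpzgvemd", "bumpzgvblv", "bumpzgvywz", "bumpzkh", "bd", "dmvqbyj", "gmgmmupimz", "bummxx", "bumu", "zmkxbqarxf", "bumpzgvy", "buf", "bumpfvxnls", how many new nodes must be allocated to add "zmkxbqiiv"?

The longest prefix of "zmkxbqiiv" already in the trie is "zmkxbq" (length 6).
New nodes needed: |"zmkxbqiiv"| − 6 = 9 − 6 = 3.

3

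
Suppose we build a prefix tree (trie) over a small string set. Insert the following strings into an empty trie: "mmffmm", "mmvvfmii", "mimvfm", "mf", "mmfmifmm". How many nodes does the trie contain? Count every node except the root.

23

Count nodes per top-level branch (shared prefixes stored once):
  'm'-branch (mf, mimvfm, mmffmm, mmfmifmm, mmvvfmii): 23 nodes
Sum: 23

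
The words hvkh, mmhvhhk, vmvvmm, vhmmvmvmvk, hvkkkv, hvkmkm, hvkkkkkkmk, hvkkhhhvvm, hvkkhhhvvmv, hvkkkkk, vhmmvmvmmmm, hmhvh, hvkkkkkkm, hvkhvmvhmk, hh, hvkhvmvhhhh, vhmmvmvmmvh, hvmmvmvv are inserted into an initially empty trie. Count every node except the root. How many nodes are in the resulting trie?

Trace insertions, counting only characters that open a new branch:
  "hvkh" → 4 new (h, v, k, h)
  "mmhvhhk" → 7 new (m, m, h, v, h, h, k)
  "vmvvmm" → 6 new (v, m, v, v, m, m)
  "vhmmvmvmvk" → prefix "v" already present; 9 new (h, m, m, v, m, v, m, v, k)
  "hvkkkv" → prefix "hvk" already present; 3 new (k, k, v)
  "hvkmkm" → prefix "hvk" already present; 3 new (m, k, m)
  "hvkkkkkkmk" → prefix "hvkkk" already present; 5 new (k, k, k, m, k)
  "hvkkhhhvvm" → prefix "hvkk" already present; 6 new (h, h, h, v, v, m)
  "hvkkhhhvvmv" → prefix "hvkkhhhvvm" already present; 1 new (v)
  "hvkkkkk" → prefix "hvkkkkk" already present; 0 new (none)
  "vhmmvmvmmmm" → prefix "vhmmvmvm" already present; 3 new (m, m, m)
  "hmhvh" → prefix "h" already present; 4 new (m, h, v, h)
  "hvkkkkkkm" → prefix "hvkkkkkkm" already present; 0 new (none)
  "hvkhvmvhmk" → prefix "hvkh" already present; 6 new (v, m, v, h, m, k)
  "hh" → prefix "h" already present; 1 new (h)
  "hvkhvmvhhhh" → prefix "hvkhvmvh" already present; 3 new (h, h, h)
  "vhmmvmvmmvh" → prefix "vhmmvmvmm" already present; 2 new (v, h)
  "hvmmvmvv" → prefix "hv" already present; 6 new (m, m, v, m, v, v)
Total nodes = 4 + 7 + 6 + 9 + 3 + 3 + 5 + 6 + 1 + 0 + 3 + 4 + 0 + 6 + 1 + 3 + 2 + 6 = 69

69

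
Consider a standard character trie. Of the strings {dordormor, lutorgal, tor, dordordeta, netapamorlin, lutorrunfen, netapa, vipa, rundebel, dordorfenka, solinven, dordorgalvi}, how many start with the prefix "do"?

Filter for entries beginning with "do":
Words under "do": dordordeta, dordorfenka, dordorgalvi, dordormor
Count: 4

4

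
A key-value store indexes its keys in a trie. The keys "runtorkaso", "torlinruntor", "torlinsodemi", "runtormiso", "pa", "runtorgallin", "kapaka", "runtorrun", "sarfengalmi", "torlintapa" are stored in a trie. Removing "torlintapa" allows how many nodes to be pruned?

4

A node on "torlintapa"'s path can go only if nothing else ends at it or branches off below it.
The suffix "tapa" (4 nodes) is used only by "torlintapa"; the node for "torlin" still has the child "r", so pruning stops there.
Nodes removed: 4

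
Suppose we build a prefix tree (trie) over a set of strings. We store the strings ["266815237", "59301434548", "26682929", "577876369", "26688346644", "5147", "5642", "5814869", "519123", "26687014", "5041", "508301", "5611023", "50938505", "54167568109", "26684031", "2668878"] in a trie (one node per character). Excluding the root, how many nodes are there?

Count nodes per top-level branch (shared prefixes stored once):
  '2'-branch (266815237, 26682929, 26684031, 26687014, 26688346644, 2668878): 30 nodes
  '5'-branch (5041, 508301, 50938505, 5147, 519123, 54167568109, 5611023, 5642, 577876369, 5814869, 59301434548): 63 nodes
Sum: 93

93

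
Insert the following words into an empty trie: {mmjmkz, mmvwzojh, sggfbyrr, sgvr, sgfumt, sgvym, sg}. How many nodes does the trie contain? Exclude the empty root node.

Trie structure (* marks end of a word):
(root)
├─ m
│  └─ m
│     ├─ j
│     │  └─ m
│     │     └─ k
│     │        └─ z *
│     └─ v
│        └─ w
│           └─ z
│              └─ o
│                 └─ j
│                    └─ h *
└─ s
   └─ g *
      ├─ f
      │  └─ u
      │     └─ m
      │        └─ t *
      ├─ g
      │  └─ f
      │     └─ b
      │        └─ y
      │           └─ r
      │              └─ r *
      └─ v
         ├─ r *
         └─ y
            └─ m *
Counting every labelled node above: 28.

28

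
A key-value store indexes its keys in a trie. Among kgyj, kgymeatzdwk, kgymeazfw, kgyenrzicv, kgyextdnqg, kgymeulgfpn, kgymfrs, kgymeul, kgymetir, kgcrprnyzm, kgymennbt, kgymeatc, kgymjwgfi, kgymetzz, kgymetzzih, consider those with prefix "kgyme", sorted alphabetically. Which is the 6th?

kgymetzz

Filter for "kgyme…" and sort: "kgymeatc", "kgymeatzdwk", "kgymeazfw", "kgymennbt", "kgymetir", "kgymetzz", "kgymetzzih", "kgymeul", "kgymeulgfpn"
Position 6: kgymetzz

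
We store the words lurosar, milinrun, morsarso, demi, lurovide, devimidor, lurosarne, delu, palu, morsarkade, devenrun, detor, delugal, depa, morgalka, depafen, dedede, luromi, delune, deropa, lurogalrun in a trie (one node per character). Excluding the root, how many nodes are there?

Insert word by word; a character creates a node only if that edge doesn't already exist:
  "lurosar" → 7 new (l, u, r, o, s, a, r)
  "milinrun" → 8 new (m, i, l, i, n, r, u, n)
  "morsarso" → prefix "m" already present; 7 new (o, r, s, a, r, s, o)
  "demi" → 4 new (d, e, m, i)
  "lurovide" → prefix "luro" already present; 4 new (v, i, d, e)
  "devimidor" → prefix "de" already present; 7 new (v, i, m, i, d, o, r)
  "lurosarne" → prefix "lurosar" already present; 2 new (n, e)
  "delu" → prefix "de" already present; 2 new (l, u)
  "palu" → 4 new (p, a, l, u)
  "morsarkade" → prefix "morsar" already present; 4 new (k, a, d, e)
  "devenrun" → prefix "dev" already present; 5 new (e, n, r, u, n)
  "detor" → prefix "de" already present; 3 new (t, o, r)
  "delugal" → prefix "delu" already present; 3 new (g, a, l)
  "depa" → prefix "de" already present; 2 new (p, a)
  "morgalka" → prefix "mor" already present; 5 new (g, a, l, k, a)
  "depafen" → prefix "depa" already present; 3 new (f, e, n)
  "dedede" → prefix "de" already present; 4 new (d, e, d, e)
  "luromi" → prefix "luro" already present; 2 new (m, i)
  "delune" → prefix "delu" already present; 2 new (n, e)
  "deropa" → prefix "de" already present; 4 new (r, o, p, a)
  "lurogalrun" → prefix "luro" already present; 6 new (g, a, l, r, u, n)
Total nodes = 7 + 8 + 7 + 4 + 4 + 7 + 2 + 2 + 4 + 4 + 5 + 3 + 3 + 2 + 5 + 3 + 4 + 2 + 2 + 4 + 6 = 88

88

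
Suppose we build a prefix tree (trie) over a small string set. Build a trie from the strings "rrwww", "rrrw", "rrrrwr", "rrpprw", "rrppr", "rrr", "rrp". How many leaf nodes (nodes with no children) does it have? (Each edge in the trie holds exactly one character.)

4

Leaves are exactly the stored words that no other stored word extends.
Those words: "rrpprw", "rrrrwr", "rrrw", "rrwww"
Leaf count: 4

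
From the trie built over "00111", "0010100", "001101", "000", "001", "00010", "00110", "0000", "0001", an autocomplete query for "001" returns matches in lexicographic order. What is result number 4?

Words with prefix "001", in lexicographic order: "001", "0010100", "00110", "001101", "00111"
Position 4: 001101

001101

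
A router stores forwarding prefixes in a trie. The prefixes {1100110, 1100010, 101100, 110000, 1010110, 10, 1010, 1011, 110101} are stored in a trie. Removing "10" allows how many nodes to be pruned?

After clearing the end-marker at "10", prune upward until reaching a node still needed by another word.
Every node on "10" is still needed (e.g. by "101100"), so nothing is freed.
Nodes removed: 0

0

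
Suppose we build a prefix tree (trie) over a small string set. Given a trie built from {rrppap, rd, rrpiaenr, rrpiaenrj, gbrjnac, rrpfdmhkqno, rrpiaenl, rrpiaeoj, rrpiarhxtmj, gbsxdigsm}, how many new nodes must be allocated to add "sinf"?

No existing word starts with "s", so every character of "sinf" needs a new node.
4 − 0 = 4 new nodes.

4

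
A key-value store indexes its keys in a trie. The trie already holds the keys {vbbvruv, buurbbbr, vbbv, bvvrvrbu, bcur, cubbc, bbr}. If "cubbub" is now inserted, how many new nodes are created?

Walking "cubbub" from the root, the first 4 characters ("cubb") follow existing edges; "u" is the first miss.
Each of the 2 remaining characters creates one node.

2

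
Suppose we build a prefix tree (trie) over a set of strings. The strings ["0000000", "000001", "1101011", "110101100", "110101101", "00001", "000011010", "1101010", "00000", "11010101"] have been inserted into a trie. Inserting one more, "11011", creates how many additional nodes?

1

Walking "11011" from the root, the first 4 characters ("1101") follow existing edges; "1" is the first miss.
So 5 − 4 = 1 new nodes.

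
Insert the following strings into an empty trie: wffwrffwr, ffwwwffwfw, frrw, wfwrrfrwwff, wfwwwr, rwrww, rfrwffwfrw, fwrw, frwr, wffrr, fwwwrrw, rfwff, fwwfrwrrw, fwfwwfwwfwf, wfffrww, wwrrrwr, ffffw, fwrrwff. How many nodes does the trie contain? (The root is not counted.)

Count nodes per top-level branch (shared prefixes stored once):
  'f'-branch (ffffw, ffwwwffwfw, frrw, frwr, fwfwwfwwfwf, fwrrwff, fwrw, fwwfrwrrw, fwwwrrw): 45 nodes
  'r'-branch (rfrwffwfrw, rfwff, rwrww): 17 nodes
  'w'-branch (wfffrww, wffrr, wffwrffwr, wfwrrfrwwff, wfwwwr, wwrrrwr): 33 nodes
Sum: 95

95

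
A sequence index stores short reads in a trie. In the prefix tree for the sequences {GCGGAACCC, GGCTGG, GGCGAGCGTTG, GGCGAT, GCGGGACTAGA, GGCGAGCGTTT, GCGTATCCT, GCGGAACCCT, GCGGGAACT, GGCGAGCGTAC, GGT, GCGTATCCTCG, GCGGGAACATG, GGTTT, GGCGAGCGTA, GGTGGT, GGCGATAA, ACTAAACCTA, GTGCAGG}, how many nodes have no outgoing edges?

14

A leaf is a node with no children — equivalently, the end of a word that is not a proper prefix of any other stored word.
Those words: "ACTAAACCTA", "GCGGAACCCT", "GCGGGAACATG", "GCGGGAACT", "GCGGGACTAGA", "GCGTATCCTCG", "GGCGAGCGTAC", "GGCGAGCGTTG", "GGCGAGCGTTT", "GGCGATAA", "GGCTGG", "GGTGGT", "GGTTT", "GTGCAGG"
Leaf count: 14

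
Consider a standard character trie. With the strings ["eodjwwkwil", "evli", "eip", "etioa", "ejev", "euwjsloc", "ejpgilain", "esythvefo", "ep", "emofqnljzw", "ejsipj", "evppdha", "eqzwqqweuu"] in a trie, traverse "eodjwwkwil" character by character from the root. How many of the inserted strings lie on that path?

1

Check each prefix of "eodjwwkwil" against the stored set — each match is an end-marker on the path.
Prefixes of the query that are stored words: "eodjwwkwil"
Count: 1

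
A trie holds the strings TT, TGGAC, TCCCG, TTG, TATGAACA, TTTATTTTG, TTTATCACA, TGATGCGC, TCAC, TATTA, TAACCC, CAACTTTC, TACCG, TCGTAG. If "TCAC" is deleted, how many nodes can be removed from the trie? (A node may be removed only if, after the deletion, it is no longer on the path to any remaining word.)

Walk "TCAC" from the leaf back toward the root, removing each node that no remaining word uses.
The suffix "AC" (2 nodes) is used only by "TCAC"; the node for "TC" still has the child "C", so pruning stops there.
Nodes removed: 2

2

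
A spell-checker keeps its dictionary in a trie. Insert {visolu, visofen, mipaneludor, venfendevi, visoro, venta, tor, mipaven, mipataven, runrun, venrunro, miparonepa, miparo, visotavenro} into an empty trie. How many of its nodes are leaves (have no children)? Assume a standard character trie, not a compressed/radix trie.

A leaf is a node with no children — equivalently, the end of a word that is not a proper prefix of any other stored word.
Those words: "mipaneludor", "miparonepa", "mipataven", "mipaven", "runrun", "tor", "venfendevi", "venrunro", "venta", "visofen", "visolu", "visoro", "visotavenro"
Leaf count: 13

13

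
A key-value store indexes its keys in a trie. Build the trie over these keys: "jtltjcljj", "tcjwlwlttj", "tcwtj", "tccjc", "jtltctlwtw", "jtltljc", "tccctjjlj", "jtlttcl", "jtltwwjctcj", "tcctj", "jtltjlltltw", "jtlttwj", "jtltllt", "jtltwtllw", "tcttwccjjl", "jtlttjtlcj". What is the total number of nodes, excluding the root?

79

Count nodes per top-level branch (shared prefixes stored once):
  'j'-branch (jtltctlwtw, jtltjcljj, jtltjlltltw, jtltljc, jtltllt, jtlttcl, jtlttjtlcj, jtlttwj, jtltwtllw, jtltwwjctcj): 47 nodes
  't'-branch (tccctjjlj, tccjc, tcctj, tcjwlwlttj, tcttwccjjl, tcwtj): 32 nodes
Sum: 79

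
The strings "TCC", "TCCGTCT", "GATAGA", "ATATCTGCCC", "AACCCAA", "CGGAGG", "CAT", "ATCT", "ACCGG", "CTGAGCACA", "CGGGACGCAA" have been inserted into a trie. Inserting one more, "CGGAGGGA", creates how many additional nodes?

2

Walking "CGGAGGGA" from the root, the first 6 characters ("CGGAGG") follow existing edges; "G" is the first miss.
Each of the 2 remaining characters creates one node.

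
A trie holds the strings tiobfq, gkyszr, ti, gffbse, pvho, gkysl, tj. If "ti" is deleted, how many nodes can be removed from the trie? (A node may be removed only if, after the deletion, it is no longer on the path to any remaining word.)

0

A node on "ti"'s path can go only if nothing else ends at it or branches off below it.
Every node on "ti" is still needed (e.g. by "tiobfq"), so nothing is freed.
Nodes removed: 0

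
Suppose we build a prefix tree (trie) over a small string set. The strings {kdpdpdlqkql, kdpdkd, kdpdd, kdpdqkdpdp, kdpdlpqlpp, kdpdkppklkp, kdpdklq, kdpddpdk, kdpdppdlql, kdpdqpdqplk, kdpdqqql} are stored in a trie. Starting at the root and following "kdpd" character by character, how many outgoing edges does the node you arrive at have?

5

The children of the "kdpd" node are the distinct next characters among strings starting with "kdpd".
Distinct next characters after "kdpd": d, k, l, p, q.
That node has 5 child edges.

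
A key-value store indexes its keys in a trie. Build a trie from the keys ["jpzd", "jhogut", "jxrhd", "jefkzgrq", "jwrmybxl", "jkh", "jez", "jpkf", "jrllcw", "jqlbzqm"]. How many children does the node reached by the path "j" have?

8

The children of the "j" node are the distinct next characters among strings starting with "j".
Characters that immediately follow "j" among the stored strings: {e, h, k, p, q, r, w, x}.
That node has 8 child edges.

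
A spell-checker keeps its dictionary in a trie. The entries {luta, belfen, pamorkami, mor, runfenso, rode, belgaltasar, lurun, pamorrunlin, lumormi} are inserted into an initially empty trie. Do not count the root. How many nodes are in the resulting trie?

For each word, the new-node count is its length minus the longest prefix already in the trie:
  "luta" → 4 new (l, u, t, a)
  "belfen" → 6 new (b, e, l, f, e, n)
  "pamorkami" → 9 new (p, a, m, o, r, k, a, m, i)
  "mor" → 3 new (m, o, r)
  "runfenso" → 8 new (r, u, n, f, e, n, s, o)
  "rode" → prefix "r" already present; 3 new (o, d, e)
  "belgaltasar" → prefix "bel" already present; 8 new (g, a, l, t, a, s, a, r)
  "lurun" → prefix "lu" already present; 3 new (r, u, n)
  "pamorrunlin" → prefix "pamor" already present; 6 new (r, u, n, l, i, n)
  "lumormi" → prefix "lu" already present; 5 new (m, o, r, m, i)
Total nodes = 4 + 6 + 9 + 3 + 8 + 3 + 8 + 3 + 6 + 5 = 55

55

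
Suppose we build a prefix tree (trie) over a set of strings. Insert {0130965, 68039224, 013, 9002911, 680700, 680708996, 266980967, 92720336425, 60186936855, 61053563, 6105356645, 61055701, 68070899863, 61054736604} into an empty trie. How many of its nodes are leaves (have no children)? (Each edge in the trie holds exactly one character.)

13

A leaf is a node with no children — equivalently, the end of a word that is not a proper prefix of any other stored word.
Those words: "0130965", "266980967", "60186936855", "61053563", "6105356645", "61054736604", "61055701", "68039224", "680700", "680708996", "68070899863", "9002911", "92720336425"
Leaf count: 13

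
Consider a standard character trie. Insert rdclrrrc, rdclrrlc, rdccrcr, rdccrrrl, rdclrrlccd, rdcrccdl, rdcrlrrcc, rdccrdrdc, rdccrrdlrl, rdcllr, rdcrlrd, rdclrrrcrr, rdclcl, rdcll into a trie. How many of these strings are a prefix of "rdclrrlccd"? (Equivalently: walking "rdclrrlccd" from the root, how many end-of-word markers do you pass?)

2

Traverse "rdclrrlccd" character by character; count nodes along the way that are marked as word ends.
Prefixes of the query that are stored words: "rdclrrlc", "rdclrrlccd"
Count: 2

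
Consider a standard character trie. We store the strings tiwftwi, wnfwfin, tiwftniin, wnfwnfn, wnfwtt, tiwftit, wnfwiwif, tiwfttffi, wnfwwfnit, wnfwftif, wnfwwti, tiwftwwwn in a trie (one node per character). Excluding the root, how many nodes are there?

46

Insert word by word; a character creates a node only if that edge doesn't already exist:
  "tiwftwi" → 7 new (t, i, w, f, t, w, i)
  "wnfwfin" → 7 new (w, n, f, w, f, i, n)
  "tiwftniin" → prefix "tiwft" already present; 4 new (n, i, i, n)
  "wnfwnfn" → prefix "wnfw" already present; 3 new (n, f, n)
  "wnfwtt" → prefix "wnfw" already present; 2 new (t, t)
  "tiwftit" → prefix "tiwft" already present; 2 new (i, t)
  "wnfwiwif" → prefix "wnfw" already present; 4 new (i, w, i, f)
  "tiwfttffi" → prefix "tiwft" already present; 4 new (t, f, f, i)
  "wnfwwfnit" → prefix "wnfw" already present; 5 new (w, f, n, i, t)
  "wnfwftif" → prefix "wnfwf" already present; 3 new (t, i, f)
  "wnfwwti" → prefix "wnfww" already present; 2 new (t, i)
  "tiwftwwwn" → prefix "tiwftw" already present; 3 new (w, w, n)
Total nodes = 7 + 7 + 4 + 3 + 2 + 2 + 4 + 4 + 5 + 3 + 2 + 3 = 46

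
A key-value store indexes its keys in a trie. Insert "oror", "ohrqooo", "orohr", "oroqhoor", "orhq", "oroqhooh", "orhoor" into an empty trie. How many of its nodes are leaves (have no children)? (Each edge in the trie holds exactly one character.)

Leaves are exactly the stored words that no other stored word extends.
Those words: "ohrqooo", "orhoor", "orhq", "orohr", "oroqhooh", "oroqhoor", "oror"
Leaf count: 7

7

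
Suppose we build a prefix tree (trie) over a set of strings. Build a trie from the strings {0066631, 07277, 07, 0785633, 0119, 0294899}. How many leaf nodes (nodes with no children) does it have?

5

A leaf is a node with no children — equivalently, the end of a word that is not a proper prefix of any other stored word.
Those words: "0066631", "0119", "0294899", "07277", "0785633"
Leaf count: 5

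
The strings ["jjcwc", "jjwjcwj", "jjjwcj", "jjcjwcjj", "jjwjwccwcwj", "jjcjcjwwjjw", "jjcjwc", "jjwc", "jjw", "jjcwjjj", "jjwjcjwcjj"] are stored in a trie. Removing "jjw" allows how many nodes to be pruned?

A node on "jjw"'s path can go only if nothing else ends at it or branches off below it.
Every node on "jjw" is still needed (e.g. by "jjwjcwj"), so nothing is freed.
Nodes removed: 0

0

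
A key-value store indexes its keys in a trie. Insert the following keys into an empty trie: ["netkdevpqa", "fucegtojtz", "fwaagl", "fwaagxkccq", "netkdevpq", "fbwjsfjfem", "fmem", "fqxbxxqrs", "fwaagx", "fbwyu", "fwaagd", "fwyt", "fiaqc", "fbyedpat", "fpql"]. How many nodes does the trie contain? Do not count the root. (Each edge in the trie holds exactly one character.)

68

Count nodes per top-level branch (shared prefixes stored once):
  'f'-branch (fbwjsfjfem, fbwyu, fbyedpat, fiaqc, fmem, fpql, fqxbxxqrs, fucegtojtz, fwaagd, fwaagl, fwaagx, fwaagxkccq, fwyt): 58 nodes
  'n'-branch (netkdevpq, netkdevpqa): 10 nodes
Sum: 68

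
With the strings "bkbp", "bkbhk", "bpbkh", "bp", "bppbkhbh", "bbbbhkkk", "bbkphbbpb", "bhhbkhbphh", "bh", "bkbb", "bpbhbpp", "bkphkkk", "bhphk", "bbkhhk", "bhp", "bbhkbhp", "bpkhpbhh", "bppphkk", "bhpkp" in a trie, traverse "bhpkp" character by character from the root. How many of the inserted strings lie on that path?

Check each prefix of "bhpkp" against the stored set — each match is an end-marker on the path.
Prefixes of the query that are stored words: "bh", "bhp", "bhpkp"
Count: 3

3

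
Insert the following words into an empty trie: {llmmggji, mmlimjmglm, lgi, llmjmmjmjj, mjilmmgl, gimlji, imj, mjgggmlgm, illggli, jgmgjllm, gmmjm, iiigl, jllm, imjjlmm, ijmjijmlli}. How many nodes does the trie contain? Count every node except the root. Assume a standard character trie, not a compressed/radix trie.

88

Insert word by word; a character creates a node only if that edge doesn't already exist:
  "llmmggji" → 8 new (l, l, m, m, g, g, j, i)
  "mmlimjmglm" → 10 new (m, m, l, i, m, j, m, g, l, m)
  "lgi" → prefix "l" already present; 2 new (g, i)
  "llmjmmjmjj" → prefix "llm" already present; 7 new (j, m, m, j, m, j, j)
  "mjilmmgl" → prefix "m" already present; 7 new (j, i, l, m, m, g, l)
  "gimlji" → 6 new (g, i, m, l, j, i)
  "imj" → 3 new (i, m, j)
  "mjgggmlgm" → prefix "mj" already present; 7 new (g, g, g, m, l, g, m)
  "illggli" → prefix "i" already present; 6 new (l, l, g, g, l, i)
  "jgmgjllm" → 8 new (j, g, m, g, j, l, l, m)
  "gmmjm" → prefix "g" already present; 4 new (m, m, j, m)
  "iiigl" → prefix "i" already present; 4 new (i, i, g, l)
  "jllm" → prefix "j" already present; 3 new (l, l, m)
  "imjjlmm" → prefix "imj" already present; 4 new (j, l, m, m)
  "ijmjijmlli" → prefix "i" already present; 9 new (j, m, j, i, j, m, l, l, i)
Total nodes = 8 + 10 + 2 + 7 + 7 + 6 + 3 + 7 + 6 + 8 + 4 + 4 + 3 + 4 + 9 = 88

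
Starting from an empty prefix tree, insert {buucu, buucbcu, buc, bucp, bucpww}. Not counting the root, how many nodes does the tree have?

12

Trie structure (* marks end of a word):
(root)
└─ b
   └─ u
      ├─ c *
      │  └─ p *
      │     └─ w
      │        └─ w *
      └─ u
         └─ c
            ├─ b
            │  └─ c
            │     └─ u *
            └─ u *
Counting every labelled node above: 12.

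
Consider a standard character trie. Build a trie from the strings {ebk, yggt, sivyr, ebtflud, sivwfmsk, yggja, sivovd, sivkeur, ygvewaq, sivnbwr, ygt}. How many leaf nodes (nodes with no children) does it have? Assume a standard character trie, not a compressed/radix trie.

11

Leaves are exactly the stored words that no other stored word extends.
Those words: "ebk", "ebtflud", "sivkeur", "sivnbwr", "sivovd", "sivwfmsk", "sivyr", "yggja", "yggt", "ygt", "ygvewaq"
Leaf count: 11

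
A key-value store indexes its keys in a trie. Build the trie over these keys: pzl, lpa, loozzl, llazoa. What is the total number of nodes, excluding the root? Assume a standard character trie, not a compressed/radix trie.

16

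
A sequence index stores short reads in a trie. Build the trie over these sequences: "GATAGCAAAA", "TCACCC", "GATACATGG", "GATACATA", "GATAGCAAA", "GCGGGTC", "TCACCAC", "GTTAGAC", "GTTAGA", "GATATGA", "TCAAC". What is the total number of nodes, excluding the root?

Trace insertions, counting only characters that open a new branch:
  "GATAGCAAAA" → 10 new (G, A, T, A, G, C, A, A, A, A)
  "TCACCC" → 6 new (T, C, A, C, C, C)
  "GATACATGG" → prefix "GATA" already present; 5 new (C, A, T, G, G)
  "GATACATA" → prefix "GATACAT" already present; 1 new (A)
  "GATAGCAAA" → prefix "GATAGCAAA" already present; 0 new (none)
  "GCGGGTC" → prefix "G" already present; 6 new (C, G, G, G, T, C)
  "TCACCAC" → prefix "TCACC" already present; 2 new (A, C)
  "GTTAGAC" → prefix "G" already present; 6 new (T, T, A, G, A, C)
  "GTTAGA" → prefix "GTTAGA" already present; 0 new (none)
  "GATATGA" → prefix "GATA" already present; 3 new (T, G, A)
  "TCAAC" → prefix "TCA" already present; 2 new (A, C)
Total nodes = 10 + 6 + 5 + 1 + 0 + 6 + 2 + 6 + 0 + 3 + 2 = 41

41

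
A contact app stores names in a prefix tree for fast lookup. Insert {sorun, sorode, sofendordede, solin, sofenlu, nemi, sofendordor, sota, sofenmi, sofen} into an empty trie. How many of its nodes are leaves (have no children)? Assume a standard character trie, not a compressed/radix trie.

9

A leaf is a node with no children — equivalently, the end of a word that is not a proper prefix of any other stored word.
Those words: "nemi", "sofendordede", "sofendordor", "sofenlu", "sofenmi", "solin", "sorode", "sorun", "sota"
Leaf count: 9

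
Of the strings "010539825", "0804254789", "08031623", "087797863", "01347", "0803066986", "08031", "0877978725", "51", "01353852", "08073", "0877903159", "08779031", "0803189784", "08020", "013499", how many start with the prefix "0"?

15

Walk to "0"; the words in its subtree are exactly those with that prefix.
Matches: "010539825", "01347", "013499", "01353852", "08020", "0803066986", "08031", "08031623", "0803189784", "0804254789", "08073", "08779031", "0877903159", "087797863", "0877978725"
Count: 15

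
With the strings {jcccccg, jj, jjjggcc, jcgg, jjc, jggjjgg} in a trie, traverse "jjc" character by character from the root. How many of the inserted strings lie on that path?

Check each prefix of "jjc" against the stored set — each match is an end-marker on the path.
Prefixes of the query that are stored words: "jj", "jjc"
Count: 2

2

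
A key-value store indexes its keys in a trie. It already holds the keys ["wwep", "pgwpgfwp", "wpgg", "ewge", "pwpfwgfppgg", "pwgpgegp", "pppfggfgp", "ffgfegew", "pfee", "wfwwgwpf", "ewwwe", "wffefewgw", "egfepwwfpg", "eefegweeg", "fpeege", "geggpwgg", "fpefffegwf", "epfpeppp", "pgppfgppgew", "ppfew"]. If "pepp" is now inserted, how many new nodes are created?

"p" is already a path in the trie; the remaining "epp" must be added.
Each of the 3 remaining characters creates one node.

3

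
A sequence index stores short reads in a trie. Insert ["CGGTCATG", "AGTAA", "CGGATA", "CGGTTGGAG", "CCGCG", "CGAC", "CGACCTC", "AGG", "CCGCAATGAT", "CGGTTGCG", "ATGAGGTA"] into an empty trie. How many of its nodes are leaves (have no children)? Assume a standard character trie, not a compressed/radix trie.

A leaf is a node with no children — equivalently, the end of a word that is not a proper prefix of any other stored word.
Those words: "AGG", "AGTAA", "ATGAGGTA", "CCGCAATGAT", "CCGCG", "CGACCTC", "CGGATA", "CGGTCATG", "CGGTTGCG", "CGGTTGGAG"
Leaf count: 10

10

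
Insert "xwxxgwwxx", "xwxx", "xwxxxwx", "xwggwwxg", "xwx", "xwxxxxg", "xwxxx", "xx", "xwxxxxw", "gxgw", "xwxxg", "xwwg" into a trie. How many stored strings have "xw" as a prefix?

Traverse to the node for "xw", then collect every word in that subtree.
Matches: "xwggwwxg", "xwwg", "xwx", "xwxx", "xwxxg", "xwxxgwwxx", "xwxxx", "xwxxxwx", "xwxxxxg", "xwxxxxw"
Count: 10

10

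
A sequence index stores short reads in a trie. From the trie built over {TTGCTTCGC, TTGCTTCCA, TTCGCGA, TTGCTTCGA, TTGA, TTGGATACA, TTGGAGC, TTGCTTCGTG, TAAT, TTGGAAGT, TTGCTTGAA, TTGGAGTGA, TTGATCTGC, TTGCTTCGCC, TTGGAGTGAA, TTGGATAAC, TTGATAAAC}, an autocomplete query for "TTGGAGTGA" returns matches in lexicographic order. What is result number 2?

Words with prefix "TTGGAGTGA", in lexicographic order: "TTGGAGTGA", "TTGGAGTGAA"
The 2nd is TTGGAGTGAA.

TTGGAGTGAA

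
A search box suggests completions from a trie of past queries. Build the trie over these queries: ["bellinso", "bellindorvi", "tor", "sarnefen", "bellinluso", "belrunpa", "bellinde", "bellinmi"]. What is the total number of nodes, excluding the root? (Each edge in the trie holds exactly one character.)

Insert word by word; a character creates a node only if that edge doesn't already exist:
  "bellinso" → 8 new (b, e, l, l, i, n, s, o)
  "bellindorvi" → prefix "bellin" already present; 5 new (d, o, r, v, i)
  "tor" → 3 new (t, o, r)
  "sarnefen" → 8 new (s, a, r, n, e, f, e, n)
  "bellinluso" → prefix "bellin" already present; 4 new (l, u, s, o)
  "belrunpa" → prefix "bel" already present; 5 new (r, u, n, p, a)
  "bellinde" → prefix "bellind" already present; 1 new (e)
  "bellinmi" → prefix "bellin" already present; 2 new (m, i)
Total nodes = 8 + 5 + 3 + 8 + 4 + 5 + 1 + 2 = 36

36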